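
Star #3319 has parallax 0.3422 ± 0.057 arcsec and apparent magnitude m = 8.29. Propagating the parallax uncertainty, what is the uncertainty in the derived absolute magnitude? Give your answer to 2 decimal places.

M = m − 5 log₁₀ d + 5 = m + 5 log₁₀ p + 5, so ∂M/∂p = 5/(p ln 10).
σ_M = (5/ln 10) · (σ_p/p) = 2.1715 × 0.057/0.3422 = 2.1715 × 0.16657 = 0.36171.

σ_M = 0.36 mag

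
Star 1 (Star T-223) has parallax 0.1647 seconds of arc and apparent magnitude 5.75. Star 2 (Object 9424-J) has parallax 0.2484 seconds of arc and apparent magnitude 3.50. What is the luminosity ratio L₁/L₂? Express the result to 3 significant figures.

L₁/L₂ = 0.286

d₁ = 1/p₁ = 1/0.1647″ = 6.0716 pc; d₂ = 1/p₂ = 1/0.2484″ = 4.0258 pc.
M₁ = m₁ − 5 log₁₀ d₁ + 5 = 5.75 − 3.9165 + 5 = 6.8335.
M₂ = 3.50 − 3.0243 + 5 = 5.4757.
L₁/L₂ = 10^(0.4(M₂ − M₁)) = 10^(0.4 × (-1.3578)) = 10^(-0.54312) = 0.28634.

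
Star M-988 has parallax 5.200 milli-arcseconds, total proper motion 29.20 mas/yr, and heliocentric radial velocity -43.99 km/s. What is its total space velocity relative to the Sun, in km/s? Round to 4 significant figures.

51.42 km/s

d = 1/p = 1/0.005200″ = 192.31 pc.
μ = 29.20 mas/yr = 0.02920 ″/yr.
v_t = 4.740 μ d = 4.740 × 0.02920 × 192.31 = 26.617 km/s.
v = √(v_r² + v_t²) = √((-43.99)² + 26.617²) = √2643.58 = 51.416 km/s.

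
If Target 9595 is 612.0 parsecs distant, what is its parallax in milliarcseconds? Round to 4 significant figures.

p = 1/d = 1/612 = 0.001634 arcsec.
= 0.001634 × 1000 = 1.634 mas.

1.634 mas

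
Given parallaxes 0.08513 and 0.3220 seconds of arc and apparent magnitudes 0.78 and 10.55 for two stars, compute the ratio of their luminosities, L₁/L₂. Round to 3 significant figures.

L₁/L₂ = 116000

d₁ = 1/p₁ = 1/0.08513″ = 11.747 pc; d₂ = 1/p₂ = 1/0.3220″ = 3.1056 pc.
M₁ = m₁ − 5 log₁₀ d₁ + 5 = 0.78 − 5.3496 + 5 = 0.4304.
M₂ = 10.55 − 2.4607 + 5 = 13.0893.
L₁/L₂ = 10^(0.4(M₂ − M₁)) = 10^(0.4 × 12.6589) = 10^5.06356 = 1.1576 × 10^5.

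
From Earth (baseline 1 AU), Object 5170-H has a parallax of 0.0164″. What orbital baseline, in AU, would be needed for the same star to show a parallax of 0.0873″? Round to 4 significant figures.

Parallax scales linearly with baseline: p ∝ B, so B = p_target / p_Earth × 1 AU.
B = 0.0873 / 0.0164 = 5.3232 AU.

5.323 AU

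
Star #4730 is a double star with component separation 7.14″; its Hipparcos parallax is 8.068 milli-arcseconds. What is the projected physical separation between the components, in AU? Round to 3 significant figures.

d = 1/p = 1/0.008068″ = 123.95 pc.
At distance d (pc), an angle of θ arcsec spans θ·d AU: s = 7.14 × 123.95 = 885 AU.

885 AU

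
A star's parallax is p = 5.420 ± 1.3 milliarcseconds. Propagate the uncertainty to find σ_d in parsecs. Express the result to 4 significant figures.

d = 1/p, so σ_d = σ_p / p².
σ_d = 0.00130 / (0.005420)² = 0.00130 / 0.000029376 = 44.254 pc.

44.25 pc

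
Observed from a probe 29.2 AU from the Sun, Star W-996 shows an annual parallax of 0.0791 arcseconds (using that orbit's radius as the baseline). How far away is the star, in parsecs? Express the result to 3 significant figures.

369 pc

With baseline B (in AU) and parallax p (in arcsec), d = B/p parsecs.
d = 29.2 / 0.0791 = 369.15 pc.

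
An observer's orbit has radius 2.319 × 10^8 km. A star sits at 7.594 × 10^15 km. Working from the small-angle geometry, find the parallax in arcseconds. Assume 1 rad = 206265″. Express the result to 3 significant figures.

θ ≈ B/d = (2.319 × 10^8) / (7.594 × 10^15) = 3.0537 × 10^-8 rad.
In arcseconds: 3.0537 × 10^-8 × 206265 = 0.0062987″.

0.00630 arcsec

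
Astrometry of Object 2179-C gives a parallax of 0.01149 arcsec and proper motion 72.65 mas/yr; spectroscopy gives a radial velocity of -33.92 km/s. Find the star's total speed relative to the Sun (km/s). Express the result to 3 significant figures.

45.3 km/s

d = 1/p = 1/0.01149″ = 87.032 pc.
μ = 72.65 mas/yr = 0.07265 ″/yr.
v_t = 4.740 μ d = 4.740 × 0.07265 × 87.032 = 29.97 km/s.
v = √(v_r² + v_t²) = √((-33.92)² + 29.97²) = √2048.77 = 45.263 km/s.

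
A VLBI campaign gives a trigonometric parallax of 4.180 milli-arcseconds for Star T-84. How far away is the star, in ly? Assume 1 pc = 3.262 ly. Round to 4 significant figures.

780.4 ly

p = 4.180 milli-arcseconds = 0.004180 arcsec.
d = 1/p = 1/0.004180 = 239.23 pc.
In light-years: 239.23 × 3.262 = 780.37 ly.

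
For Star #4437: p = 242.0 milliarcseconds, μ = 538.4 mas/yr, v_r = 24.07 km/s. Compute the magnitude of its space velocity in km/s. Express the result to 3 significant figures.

d = 1/p = 1/0.2420″ = 4.1322 pc.
μ = 538.4 mas/yr = 0.5384 ″/yr.
v_t = 4.740 μ d = 4.740 × 0.5384 × 4.1322 = 10.545 km/s.
v = √(v_r² + v_t²) = √(24.07² + 10.545²) = √690.562 = 26.279 km/s.

26.3 km/s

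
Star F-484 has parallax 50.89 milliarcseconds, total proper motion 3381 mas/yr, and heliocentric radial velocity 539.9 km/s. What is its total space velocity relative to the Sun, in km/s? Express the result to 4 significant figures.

d = 1/p = 1/0.05089″ = 19.65 pc.
μ = 3381 mas/yr = 3.381 ″/yr.
v_t = 4.740 μ d = 4.740 × 3.381 × 19.65 = 314.91 km/s.
v = √(v_r² + v_t²) = √(539.9² + 314.91²) = √390660 = 625.03 km/s.

625.0 km/s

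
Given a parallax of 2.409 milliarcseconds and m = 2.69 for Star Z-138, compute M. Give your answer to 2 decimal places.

M = -5.40

d = 1/p = 1/0.002409″ = 415.11 pc.
m − M = 5 log₁₀(415.11) − 5 = 13.0908 − 5 = 8.0908.
M = m − (m − M) = 2.69 − 8.0908 = -5.40.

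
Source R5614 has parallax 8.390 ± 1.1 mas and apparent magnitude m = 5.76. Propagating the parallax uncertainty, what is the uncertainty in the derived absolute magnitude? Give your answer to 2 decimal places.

σ_M = 0.28 mag

M = m − 5 log₁₀ d + 5 = m + 5 log₁₀ p + 5, so ∂M/∂p = 5/(p ln 10).
σ_M = (5/ln 10) · (σ_p/p) = 2.1715 × 1.1/8.390 = 2.1715 × 0.13111 = 0.28471.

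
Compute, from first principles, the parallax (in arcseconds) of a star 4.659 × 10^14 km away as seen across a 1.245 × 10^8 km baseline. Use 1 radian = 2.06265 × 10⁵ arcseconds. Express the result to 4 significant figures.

0.05512 arcsec

θ ≈ B/d = (1.245 × 10^8) / (4.659 × 10^14) = 2.6722 × 10^-7 rad.
In arcseconds: 2.6722 × 10^-7 × 206265 = 0.055118″.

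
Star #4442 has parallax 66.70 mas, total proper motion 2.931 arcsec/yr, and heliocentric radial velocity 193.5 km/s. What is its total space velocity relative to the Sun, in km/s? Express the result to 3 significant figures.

284 km/s

d = 1/p = 1/0.06670″ = 14.993 pc.
v_t = 4.740 μ d = 4.740 × 2.931 × 14.993 = 208.3 km/s.
v = √(v_r² + v_t²) = √(193.5² + 208.3²) = √80831.1 = 284.31 km/s.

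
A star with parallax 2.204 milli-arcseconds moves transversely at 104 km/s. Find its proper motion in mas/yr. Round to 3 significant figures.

d = 1/p = 1/0.002204″ = 453.72 pc.
μ = v_t / (4.74 d) = 104 / (4.74 × 453.72) = 104 / 2150.6 = 0.048359 ″/yr = 48.359 mas/yr.

48.4 mas/yr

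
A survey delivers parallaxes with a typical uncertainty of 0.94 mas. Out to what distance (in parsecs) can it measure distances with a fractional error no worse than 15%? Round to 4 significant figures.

σ_d/d = σ_p/p, so the condition is σ_p/p ≤ 0.15, i.e. p ≥ σ_p/0.15.
p_min = 0.94/0.15 = 6.2667 mas = 0.0062667 arcsec.
d_max = 1/p_min = 1/0.0062667 = 159.57 pc.

159.6 pc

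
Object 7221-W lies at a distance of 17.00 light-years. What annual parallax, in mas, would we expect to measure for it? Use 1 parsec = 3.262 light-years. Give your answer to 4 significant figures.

d = 17.00 ly ÷ 3.262 = 5.2115 pc.
p = 1/d = 1/5.2115 = 0.19188 arcsec.
= 0.19188 × 1000 = 191.88 mas.

191.9 mas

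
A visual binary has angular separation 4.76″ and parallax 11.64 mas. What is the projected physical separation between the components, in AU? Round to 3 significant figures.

d = 1/p = 1/0.01164″ = 85.911 pc.
At distance d (pc), an angle of θ arcsec spans θ·d AU: s = 4.76 × 85.911 = 408.94 AU.

409 AU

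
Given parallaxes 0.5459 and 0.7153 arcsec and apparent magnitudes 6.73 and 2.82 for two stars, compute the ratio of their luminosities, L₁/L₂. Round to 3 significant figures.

d₁ = 1/p₁ = 1/0.5459″ = 1.8318 pc; d₂ = 1/p₂ = 1/0.7153″ = 1.398 pc.
M₁ = m₁ − 5 log₁₀ d₁ + 5 = 6.73 − 1.3144 + 5 = 10.4156.
M₂ = 2.82 − 0.7275 + 5 = 7.0925.
L₁/L₂ = 10^(0.4(M₂ − M₁)) = 10^(0.4 × (-3.3231)) = 10^(-1.32924) = 0.046855.

L₁/L₂ = 0.0469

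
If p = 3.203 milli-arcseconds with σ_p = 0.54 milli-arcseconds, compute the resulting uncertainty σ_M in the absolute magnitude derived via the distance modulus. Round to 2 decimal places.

σ_M = 0.37 mag

M = m − 5 log₁₀ d + 5 = m + 5 log₁₀ p + 5, so ∂M/∂p = 5/(p ln 10).
σ_M = (5/ln 10) · (σ_p/p) = 2.1715 × 0.54/3.203 = 2.1715 × 0.16859 = 0.36609.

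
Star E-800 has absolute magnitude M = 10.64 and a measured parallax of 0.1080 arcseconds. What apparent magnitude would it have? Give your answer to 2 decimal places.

d = 1/p = 1/0.1080″ = 9.2593 pc.
m − M = 5 log₁₀ d − 5 = 5 log₁₀(9.2593) − 5 = 4.8329 − 5 = -0.1671.
m = M + (m − M) = 10.64 + (-0.1671) = 10.47.

m = 10.47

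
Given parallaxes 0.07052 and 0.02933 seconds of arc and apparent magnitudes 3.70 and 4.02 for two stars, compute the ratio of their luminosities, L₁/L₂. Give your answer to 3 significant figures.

L₁/L₂ = 0.232

d₁ = 1/p₁ = 1/0.07052″ = 14.18 pc; d₂ = 1/p₂ = 1/0.02933″ = 34.095 pc.
M₁ = m₁ − 5 log₁₀ d₁ + 5 = 3.70 − 5.7584 + 5 = 2.9416.
M₂ = 4.02 − 7.6635 + 5 = 1.3565.
L₁/L₂ = 10^(0.4(M₂ − M₁)) = 10^(0.4 × (-1.5851)) = 10^(-0.63404) = 0.23225.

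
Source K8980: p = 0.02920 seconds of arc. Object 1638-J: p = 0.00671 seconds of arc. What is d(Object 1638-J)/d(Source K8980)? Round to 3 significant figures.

4.35

Since d = 1/p, d_B/d_A = p_A/p_B.
= 0.02920 / 0.00671 = 4.3517.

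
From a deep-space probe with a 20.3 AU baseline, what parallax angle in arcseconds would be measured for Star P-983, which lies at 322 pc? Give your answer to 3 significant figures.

p (arcsec) = B (AU) / d (pc).
p = 20.3 / 322 = 0.063043 arcsec.

0.0630 arcsec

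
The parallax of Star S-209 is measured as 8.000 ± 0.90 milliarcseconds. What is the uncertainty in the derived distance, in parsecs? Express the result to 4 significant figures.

14.06 pc

d = 1/p, so σ_d = σ_p / p².
σ_d = 0.000900 / (0.008000)² = 0.000900 / 0.000064 = 14.063 pc.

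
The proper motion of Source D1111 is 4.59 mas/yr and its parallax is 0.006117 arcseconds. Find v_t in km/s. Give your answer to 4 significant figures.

3.557 km/s

d = 1/p = 1/0.006117″ = 163.48 pc.
μ = 4.59 mas/yr = 0.00459 ″/yr.
v_t = 4.74 × μ × d = 4.74 × 0.00459 × 163.48 = 3.5568 km/s.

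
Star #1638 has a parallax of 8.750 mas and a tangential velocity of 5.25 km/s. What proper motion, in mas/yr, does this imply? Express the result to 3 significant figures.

d = 1/p = 1/0.008750″ = 114.29 pc.
μ = v_t / (4.74 d) = 5.25 / (4.74 × 114.29) = 5.25 / 541.73 = 0.0096912 ″/yr = 9.6912 mas/yr.

9.69 mas/yr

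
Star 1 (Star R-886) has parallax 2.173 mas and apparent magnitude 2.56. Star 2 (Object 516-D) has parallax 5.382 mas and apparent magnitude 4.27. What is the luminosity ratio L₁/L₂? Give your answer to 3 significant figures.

d₁ = 1/p₁ = 1/0.002173″ = 460.19 pc; d₂ = 1/p₂ = 1/0.005382″ = 185.8 pc.
M₁ = m₁ − 5 log₁₀ d₁ + 5 = 2.56 − 13.3147 + 5 = -5.7547.
M₂ = 4.27 − 11.3452 + 5 = -2.0752.
L₁/L₂ = 10^(0.4(M₂ − M₁)) = 10^(0.4 × 3.6795) = 10^1.47180 = 29.635.

L₁/L₂ = 29.6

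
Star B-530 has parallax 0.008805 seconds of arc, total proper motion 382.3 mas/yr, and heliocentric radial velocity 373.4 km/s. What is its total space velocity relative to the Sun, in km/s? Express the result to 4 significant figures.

426.4 km/s

d = 1/p = 1/0.008805″ = 113.57 pc.
μ = 382.3 mas/yr = 0.3823 ″/yr.
v_t = 4.740 μ d = 4.740 × 0.3823 × 113.57 = 205.8 km/s.
v = √(v_r² + v_t²) = √(373.4² + 205.8²) = √181781 = 426.36 km/s.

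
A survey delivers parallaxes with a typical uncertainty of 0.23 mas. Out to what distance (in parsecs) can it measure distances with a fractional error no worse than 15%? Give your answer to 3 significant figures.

652 pc

σ_d/d = σ_p/p, so the condition is σ_p/p ≤ 0.15, i.e. p ≥ σ_p/0.15.
p_min = 0.23/0.15 = 1.5333 mas = 0.0015333 arcsec.
d_max = 1/p_min = 1/0.0015333 = 652.19 pc.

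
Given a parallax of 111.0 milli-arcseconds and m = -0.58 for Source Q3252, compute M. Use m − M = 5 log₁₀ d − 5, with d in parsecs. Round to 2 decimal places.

d = 1/p = 1/0.1110″ = 9.009 pc.
m − M = 5 log₁₀(9.009) − 5 = 4.7734 − 5 = -0.2266.
M = m − (m − M) = -0.58 − (-0.2266) = -0.35.

M = -0.35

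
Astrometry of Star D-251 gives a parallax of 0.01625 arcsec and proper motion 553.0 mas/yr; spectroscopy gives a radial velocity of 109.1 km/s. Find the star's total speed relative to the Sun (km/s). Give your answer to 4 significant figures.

194.7 km/s

d = 1/p = 1/0.01625″ = 61.538 pc.
μ = 553.0 mas/yr = 0.5530 ″/yr.
v_t = 4.740 μ d = 4.740 × 0.5530 × 61.538 = 161.3 km/s.
v = √(v_r² + v_t²) = √(109.1² + 161.3²) = √37920.5 = 194.73 km/s.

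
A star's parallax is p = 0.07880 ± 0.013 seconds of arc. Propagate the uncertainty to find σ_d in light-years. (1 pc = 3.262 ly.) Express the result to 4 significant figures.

6.829 ly

d = 1/p, so σ_d = σ_p / p².
σ_d = 0.0130 / (0.07880)² = 0.0130 / 0.0062094 = 2.0936 pc = 2.0936 × 3.262 ly = 6.8293 ly.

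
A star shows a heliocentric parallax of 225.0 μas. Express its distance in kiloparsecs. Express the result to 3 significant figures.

4.44 kpc

p = 225.0 μas = 0.0002250 arcsec.
d = 1/p = 1/0.0002250 = 4444.4 pc.
= 4.4444 kpc.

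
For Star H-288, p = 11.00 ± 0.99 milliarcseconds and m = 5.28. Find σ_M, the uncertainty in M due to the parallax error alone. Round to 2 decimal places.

σ_M = 0.20 mag

M = m − 5 log₁₀ d + 5 = m + 5 log₁₀ p + 5, so ∂M/∂p = 5/(p ln 10).
σ_M = (5/ln 10) · (σ_p/p) = 2.1715 × 0.99/11.00 = 2.1715 × 0.09 = 0.19544.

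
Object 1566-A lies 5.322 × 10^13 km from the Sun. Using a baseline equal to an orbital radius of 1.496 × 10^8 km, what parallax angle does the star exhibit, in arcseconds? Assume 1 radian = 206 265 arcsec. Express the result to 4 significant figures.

θ ≈ B/d = (1.496 × 10^8) / (5.322 × 10^13) = 2.8110 × 10^-6 rad.
In arcseconds: 2.8110 × 10^-6 × 206265 = 0.57981″.

0.5798 arcsec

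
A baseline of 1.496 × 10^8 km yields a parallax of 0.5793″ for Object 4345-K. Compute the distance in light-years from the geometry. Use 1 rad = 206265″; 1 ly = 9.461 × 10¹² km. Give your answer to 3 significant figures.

θ = 0.5793″ = 0.5793/206265 = 2.8085 × 10^-6 rad.
d = B/θ = (1.496 × 10^8) / (2.8085 × 10^-6) = 5.3267 × 10^13 km = (5.3267 × 10^13) / (9.461 × 10^12) ly = 5.6302 ly.

5.63 ly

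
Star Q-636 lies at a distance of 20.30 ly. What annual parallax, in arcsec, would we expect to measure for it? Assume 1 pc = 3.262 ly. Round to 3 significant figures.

d = 20.30 ly ÷ 3.262 = 6.2232 pc.
p = 1/d = 1/6.2232 = 0.16069 arcsec.

0.161 arcsec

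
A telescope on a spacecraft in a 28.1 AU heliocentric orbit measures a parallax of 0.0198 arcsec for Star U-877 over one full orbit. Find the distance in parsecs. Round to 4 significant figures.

With baseline B (in AU) and parallax p (in arcsec), d = B/p parsecs.
d = 28.1 / 0.0198 = 1419.2 pc.

1419 pc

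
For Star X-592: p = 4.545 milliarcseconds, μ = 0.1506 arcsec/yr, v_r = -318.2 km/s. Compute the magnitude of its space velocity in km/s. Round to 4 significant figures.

354.9 km/s

d = 1/p = 1/0.004545″ = 220.02 pc.
v_t = 4.740 μ d = 4.740 × 0.1506 × 220.02 = 157.06 km/s.
v = √(v_r² + v_t²) = √((-318.2)² + 157.06²) = √125919 = 354.85 km/s.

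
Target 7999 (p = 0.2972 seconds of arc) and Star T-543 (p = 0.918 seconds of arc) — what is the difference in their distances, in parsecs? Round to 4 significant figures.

2.275 pc

d_A = 1/0.2972″ = 3.3647 pc; d_B = 1/0.9180″ = 1.0893 pc.
|d_B − d_A| = |1.0893 − 3.3647| = 2.2754 pc.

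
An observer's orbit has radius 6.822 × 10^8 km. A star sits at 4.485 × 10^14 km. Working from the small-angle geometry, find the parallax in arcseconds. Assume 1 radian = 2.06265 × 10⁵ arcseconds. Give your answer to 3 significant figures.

θ ≈ B/d = (6.822 × 10^8) / (4.485 × 10^14) = 1.5211 × 10^-6 rad.
In arcseconds: 1.5211 × 10^-6 × 206265 = 0.31375″.

0.314 arcsec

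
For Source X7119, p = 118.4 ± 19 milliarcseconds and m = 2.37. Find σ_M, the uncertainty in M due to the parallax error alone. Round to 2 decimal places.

M = m − 5 log₁₀ d + 5 = m + 5 log₁₀ p + 5, so ∂M/∂p = 5/(p ln 10).
σ_M = (5/ln 10) · (σ_p/p) = 2.1715 × 19/118.4 = 2.1715 × 0.16047 = 0.34846.

σ_M = 0.35 mag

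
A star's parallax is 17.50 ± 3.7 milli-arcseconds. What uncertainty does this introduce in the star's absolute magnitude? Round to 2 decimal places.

σ_M = 0.46 mag

M = m − 5 log₁₀ d + 5 = m + 5 log₁₀ p + 5, so ∂M/∂p = 5/(p ln 10).
σ_M = (5/ln 10) · (σ_p/p) = 2.1715 × 3.7/17.50 = 2.1715 × 0.21143 = 0.45912.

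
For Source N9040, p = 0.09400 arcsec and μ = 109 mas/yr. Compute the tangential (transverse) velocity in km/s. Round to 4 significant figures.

d = 1/p = 1/0.09400″ = 10.638 pc.
μ = 109 mas/yr = 0.109 ″/yr.
v_t = 4.74 × μ × d = 4.74 × 0.109 × 10.638 = 5.4962 km/s.

5.496 km/s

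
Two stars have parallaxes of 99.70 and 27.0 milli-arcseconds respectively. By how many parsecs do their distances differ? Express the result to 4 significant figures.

27.01 pc

d_A = 1/0.09970″ = 10.03 pc; d_B = 1/0.02700″ = 37.037 pc.
|d_B − d_A| = |37.037 − 10.03| = 27.007 pc.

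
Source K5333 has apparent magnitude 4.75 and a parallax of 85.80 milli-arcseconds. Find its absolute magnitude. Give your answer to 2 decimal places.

M = 4.42

d = 1/p = 1/0.08580″ = 11.655 pc.
m − M = 5 log₁₀(11.655) − 5 = 5.3326 − 5 = 0.3326.
M = m − (m − M) = 4.75 − 0.3326 = 4.42.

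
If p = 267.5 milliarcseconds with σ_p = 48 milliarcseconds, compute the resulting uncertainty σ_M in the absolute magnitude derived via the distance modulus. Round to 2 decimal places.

σ_M = 0.39 mag

M = m − 5 log₁₀ d + 5 = m + 5 log₁₀ p + 5, so ∂M/∂p = 5/(p ln 10).
σ_M = (5/ln 10) · (σ_p/p) = 2.1715 × 48/267.5 = 2.1715 × 0.17944 = 0.38965.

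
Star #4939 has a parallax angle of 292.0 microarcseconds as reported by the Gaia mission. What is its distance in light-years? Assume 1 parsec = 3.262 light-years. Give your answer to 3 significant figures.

11200 light years

p = 292.0 microarcseconds = 0.0002920 arcsec.
d = 1/p = 1/0.0002920 = 3424.7 pc.
In light-years: 3424.7 × 3.262 = 11171 ly.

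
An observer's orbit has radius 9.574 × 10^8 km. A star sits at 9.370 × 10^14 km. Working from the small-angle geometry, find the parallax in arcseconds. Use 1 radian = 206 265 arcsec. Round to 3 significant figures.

0.211 arcsec

θ ≈ B/d = (9.574 × 10^8) / (9.370 × 10^14) = 1.0218 × 10^-6 rad.
In arcseconds: 1.0218 × 10^-6 × 206265 = 0.21076″.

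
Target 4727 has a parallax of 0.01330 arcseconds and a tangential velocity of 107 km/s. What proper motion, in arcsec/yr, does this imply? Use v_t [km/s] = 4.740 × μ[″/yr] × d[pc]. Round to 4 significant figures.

d = 1/p = 1/0.01330″ = 75.188 pc.
μ = v_t / (4.74 d) = 107 / (4.74 × 75.188) = 107 / 356.39 = 0.30023 ″/yr.

0.3002 arcsec/yr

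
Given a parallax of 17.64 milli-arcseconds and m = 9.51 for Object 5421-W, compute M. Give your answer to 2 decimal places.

M = 5.74

d = 1/p = 1/0.01764″ = 56.689 pc.
m − M = 5 log₁₀(56.689) − 5 = 8.7675 − 5 = 3.7675.
M = m − (m − M) = 9.51 − 3.7675 = 5.74.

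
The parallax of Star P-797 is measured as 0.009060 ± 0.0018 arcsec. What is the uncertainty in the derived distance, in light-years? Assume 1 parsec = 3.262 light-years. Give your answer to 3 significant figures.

d = 1/p, so σ_d = σ_p / p².
σ_d = 0.00180 / (0.009060)² = 0.00180 / 0.000082084 = 21.929 pc = 21.929 × 3.262 ly = 71.532 ly.

71.5 ly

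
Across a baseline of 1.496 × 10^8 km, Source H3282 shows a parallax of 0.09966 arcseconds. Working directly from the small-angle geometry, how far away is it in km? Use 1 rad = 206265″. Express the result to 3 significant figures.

3.10 × 10^14 km

θ = 0.09966″ = 0.09966/206265 = 4.8316 × 10^-7 rad.
d = B/θ = (1.496 × 10^8) / (4.8316 × 10^-7) = 3.0963 × 10^14 km.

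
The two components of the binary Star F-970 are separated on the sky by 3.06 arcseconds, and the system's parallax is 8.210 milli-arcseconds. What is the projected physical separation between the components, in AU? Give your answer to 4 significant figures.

372.7 AU

d = 1/p = 1/0.008210″ = 121.8 pc.
At distance d (pc), an angle of θ arcsec spans θ·d AU: s = 3.06 × 121.8 = 372.71 AU.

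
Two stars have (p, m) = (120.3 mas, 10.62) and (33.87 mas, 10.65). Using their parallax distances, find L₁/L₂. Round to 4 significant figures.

L₁/L₂ = 0.08149

d₁ = 1/p₁ = 1/0.1203″ = 8.3126 pc; d₂ = 1/p₂ = 1/0.03387″ = 29.525 pc.
M₁ = m₁ − 5 log₁₀ d₁ + 5 = 10.62 − 4.5987 + 5 = 11.0213.
M₂ = 10.65 − 7.3509 + 5 = 8.2991.
L₁/L₂ = 10^(0.4(M₂ − M₁)) = 10^(0.4 × (-2.7222)) = 10^(-1.08888) = 0.081493.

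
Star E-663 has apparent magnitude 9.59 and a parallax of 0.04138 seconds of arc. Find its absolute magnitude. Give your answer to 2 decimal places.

d = 1/p = 1/0.04138″ = 24.166 pc.
m − M = 5 log₁₀(24.166) − 5 = 6.9160 − 5 = 1.9160.
M = m − (m − M) = 9.59 − 1.9160 = 7.67.

M = 7.67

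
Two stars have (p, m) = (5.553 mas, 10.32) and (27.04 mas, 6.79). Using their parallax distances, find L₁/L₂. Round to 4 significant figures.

L₁/L₂ = 0.9182

d₁ = 1/p₁ = 1/0.005553″ = 180.08 pc; d₂ = 1/p₂ = 1/0.02704″ = 36.982 pc.
M₁ = m₁ − 5 log₁₀ d₁ + 5 = 10.32 − 11.2773 + 5 = 4.0427.
M₂ = 6.79 − 7.8400 + 5 = 3.9500.
L₁/L₂ = 10^(0.4(M₂ − M₁)) = 10^(0.4 × (-0.0927)) = 10^(-0.03708) = 0.91816.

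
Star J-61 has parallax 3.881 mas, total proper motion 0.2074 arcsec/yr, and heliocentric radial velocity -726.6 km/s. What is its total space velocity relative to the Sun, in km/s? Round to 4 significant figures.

769.5 km/s

d = 1/p = 1/0.003881″ = 257.67 pc.
v_t = 4.740 μ d = 4.740 × 0.2074 × 257.67 = 253.31 km/s.
v = √(v_r² + v_t²) = √((-726.6)² + 253.31²) = √592114 = 769.49 km/s.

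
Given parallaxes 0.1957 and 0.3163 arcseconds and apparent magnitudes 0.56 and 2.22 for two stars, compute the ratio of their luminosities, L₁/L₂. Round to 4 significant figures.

L₁/L₂ = 12.05

d₁ = 1/p₁ = 1/0.1957″ = 5.1099 pc; d₂ = 1/p₂ = 1/0.3163″ = 3.1616 pc.
M₁ = m₁ − 5 log₁₀ d₁ + 5 = 0.56 − 3.5421 + 5 = 2.0179.
M₂ = 2.22 − 2.4995 + 5 = 4.7205.
L₁/L₂ = 10^(0.4(M₂ − M₁)) = 10^(0.4 × 2.7026) = 10^1.08104 = 12.051.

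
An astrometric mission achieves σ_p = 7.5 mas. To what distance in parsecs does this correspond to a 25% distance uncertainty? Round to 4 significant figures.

33.33 pc

σ_d/d = σ_p/p, so the condition is σ_p/p ≤ 0.25, i.e. p ≥ σ_p/0.25.
p_min = 7.5/0.25 = 30 mas = 0.03 arcsec.
d_max = 1/p_min = 1/0.03 = 33.333 pc.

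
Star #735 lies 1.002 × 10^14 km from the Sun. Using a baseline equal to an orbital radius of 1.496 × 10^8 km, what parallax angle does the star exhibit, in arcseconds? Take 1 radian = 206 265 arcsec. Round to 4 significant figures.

0.3080 arcsec

θ ≈ B/d = (1.496 × 10^8) / (1.002 × 10^14) = 1.4930 × 10^-6 rad.
In arcseconds: 1.4930 × 10^-6 × 206265 = 0.30795″.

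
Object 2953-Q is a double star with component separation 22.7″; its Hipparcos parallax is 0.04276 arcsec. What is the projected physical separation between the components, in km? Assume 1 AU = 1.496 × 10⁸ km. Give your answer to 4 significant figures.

d = 1/p = 1/0.04276″ = 23.386 pc.
At distance d (pc), an angle of θ arcsec spans θ·d AU: s = 22.7 × 23.386 = 530.86 AU.
= 530.86 × 1.496 × 10⁸ km = 7.9417 × 10^10 km.

7.942 × 10^10 km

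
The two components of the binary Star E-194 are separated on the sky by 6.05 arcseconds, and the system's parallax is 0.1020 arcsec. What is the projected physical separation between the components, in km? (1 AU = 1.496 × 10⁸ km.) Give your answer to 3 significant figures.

8.87 × 10^9 km

d = 1/p = 1/0.1020″ = 9.8039 pc.
At distance d (pc), an angle of θ arcsec spans θ·d AU: s = 6.05 × 9.8039 = 59.314 AU.
= 59.314 × 1.496 × 10⁸ km = 8.8734 × 10^9 km.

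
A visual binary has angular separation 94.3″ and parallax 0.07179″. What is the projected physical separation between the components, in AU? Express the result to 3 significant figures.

1310 AU

d = 1/p = 1/0.07179″ = 13.93 pc.
At distance d (pc), an angle of θ arcsec spans θ·d AU: s = 94.3 × 13.93 = 1313.6 AU.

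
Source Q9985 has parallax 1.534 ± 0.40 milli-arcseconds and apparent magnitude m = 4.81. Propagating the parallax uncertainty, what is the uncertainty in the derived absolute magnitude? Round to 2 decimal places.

M = m − 5 log₁₀ d + 5 = m + 5 log₁₀ p + 5, so ∂M/∂p = 5/(p ln 10).
σ_M = (5/ln 10) · (σ_p/p) = 2.1715 × 0.40/1.534 = 2.1715 × 0.26076 = 0.56624.

σ_M = 0.57 mag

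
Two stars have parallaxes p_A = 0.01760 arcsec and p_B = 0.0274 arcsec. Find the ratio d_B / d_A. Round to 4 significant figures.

0.6423

Since d = 1/p, d_B/d_A = p_A/p_B.
= 0.01760 / 0.0274 = 0.64234.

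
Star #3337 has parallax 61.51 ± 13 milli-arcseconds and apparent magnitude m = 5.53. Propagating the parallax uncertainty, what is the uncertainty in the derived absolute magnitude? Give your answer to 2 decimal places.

M = m − 5 log₁₀ d + 5 = m + 5 log₁₀ p + 5, so ∂M/∂p = 5/(p ln 10).
σ_M = (5/ln 10) · (σ_p/p) = 2.1715 × 13/61.51 = 2.1715 × 0.21135 = 0.45895.

σ_M = 0.46 mag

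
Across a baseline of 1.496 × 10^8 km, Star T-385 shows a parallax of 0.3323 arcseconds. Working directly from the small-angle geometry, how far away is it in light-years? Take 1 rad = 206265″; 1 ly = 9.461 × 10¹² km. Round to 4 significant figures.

9.815 ly

θ = 0.3323″ = 0.3323/206265 = 1.6110 × 10^-6 rad.
d = B/θ = (1.496 × 10^8) / (1.6110 × 10^-6) = 9.2862 × 10^13 km = (9.2862 × 10^13) / (9.461 × 10^12) ly = 9.8152 ly.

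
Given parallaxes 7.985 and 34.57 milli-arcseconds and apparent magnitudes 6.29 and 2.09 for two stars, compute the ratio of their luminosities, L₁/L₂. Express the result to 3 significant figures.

d₁ = 1/p₁ = 1/0.007985″ = 125.23 pc; d₂ = 1/p₂ = 1/0.03457″ = 28.927 pc.
M₁ = m₁ − 5 log₁₀ d₁ + 5 = 6.29 − 10.4885 + 5 = 0.8015.
M₂ = 2.09 − 7.3065 + 5 = -0.2165.
L₁/L₂ = 10^(0.4(M₂ − M₁)) = 10^(0.4 × (-1.0180)) = 10^(-0.40720) = 0.39156.

L₁/L₂ = 0.392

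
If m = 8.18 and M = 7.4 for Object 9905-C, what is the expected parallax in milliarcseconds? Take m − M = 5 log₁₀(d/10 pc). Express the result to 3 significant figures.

69.8 mas

m − M = 8.18 − 7.4 = 0.78.
d = 10^((m−M)/5 + 1) = 10^1.156 = 14.322 pc.
p = 1/d = 1/14.322 = 0.069823 arcsec = 69.823 mas.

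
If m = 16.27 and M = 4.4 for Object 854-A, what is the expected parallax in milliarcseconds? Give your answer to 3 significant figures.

m − M = 16.27 − 4.4 = 11.87.
d = 10^((m−M)/5 + 1) = 10^3.374 = 2365.9 pc.
p = 1/d = 1/2365.9 = 0.00042267 arcsec = 0.42267 mas.

0.423 mas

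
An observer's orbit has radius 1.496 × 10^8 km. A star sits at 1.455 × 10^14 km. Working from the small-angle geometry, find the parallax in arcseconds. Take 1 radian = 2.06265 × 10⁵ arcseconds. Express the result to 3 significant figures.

θ ≈ B/d = (1.496 × 10^8) / (1.455 × 10^14) = 1.0282 × 10^-6 rad.
In arcseconds: 1.0282 × 10^-6 × 206265 = 0.21208″.

0.212 arcsec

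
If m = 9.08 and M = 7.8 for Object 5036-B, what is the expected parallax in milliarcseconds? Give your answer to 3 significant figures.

55.5 mas

m − M = 9.08 − 7.8 = 1.28.
d = 10^((m−M)/5 + 1) = 10^1.256 = 18.03 pc.
p = 1/d = 1/18.03 = 0.055463 arcsec = 55.463 mas.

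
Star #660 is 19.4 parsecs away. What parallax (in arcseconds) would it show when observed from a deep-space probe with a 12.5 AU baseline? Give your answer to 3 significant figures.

p (arcsec) = B (AU) / d (pc).
p = 12.5 / 19.4 = 0.64433 arcsec.

0.644 arcsec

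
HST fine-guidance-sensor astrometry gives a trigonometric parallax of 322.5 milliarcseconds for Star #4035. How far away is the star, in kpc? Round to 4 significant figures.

0.003101 kpc

p = 322.5 milliarcseconds = 0.3225 arcsec.
d = 1/p = 1/0.3225 = 3.1008 pc.
= 0.0031008 kpc.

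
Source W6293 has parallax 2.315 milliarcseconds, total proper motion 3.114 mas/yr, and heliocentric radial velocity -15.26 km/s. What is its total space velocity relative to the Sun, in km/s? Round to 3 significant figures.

16.5 km/s

d = 1/p = 1/0.002315″ = 431.97 pc.
μ = 3.114 mas/yr = 0.003114 ″/yr.
v_t = 4.740 μ d = 4.740 × 0.003114 × 431.97 = 6.376 km/s.
v = √(v_r² + v_t²) = √((-15.26)² + 6.376²) = √273.521 = 16.538 km/s.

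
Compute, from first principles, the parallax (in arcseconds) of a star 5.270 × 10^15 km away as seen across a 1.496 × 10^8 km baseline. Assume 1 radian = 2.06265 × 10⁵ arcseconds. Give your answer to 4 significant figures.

θ ≈ B/d = (1.496 × 10^8) / (5.270 × 10^15) = 2.8387 × 10^-8 rad.
In arcseconds: 2.8387 × 10^-8 × 206265 = 0.0058552″.

0.005855 arcsec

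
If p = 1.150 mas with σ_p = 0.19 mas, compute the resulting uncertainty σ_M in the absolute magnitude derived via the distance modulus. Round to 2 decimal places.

σ_M = 0.36 mag

M = m − 5 log₁₀ d + 5 = m + 5 log₁₀ p + 5, so ∂M/∂p = 5/(p ln 10).
σ_M = (5/ln 10) · (σ_p/p) = 2.1715 × 0.19/1.150 = 2.1715 × 0.16522 = 0.35878.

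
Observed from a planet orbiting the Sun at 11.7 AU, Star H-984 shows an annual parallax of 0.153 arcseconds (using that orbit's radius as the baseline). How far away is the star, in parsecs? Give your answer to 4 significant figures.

76.47 pc

With baseline B (in AU) and parallax p (in arcsec), d = B/p parsecs.
d = 11.7 / 0.153 = 76.471 pc.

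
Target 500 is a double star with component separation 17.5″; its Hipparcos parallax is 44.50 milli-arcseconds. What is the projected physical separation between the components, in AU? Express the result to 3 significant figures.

d = 1/p = 1/0.04450″ = 22.472 pc.
At distance d (pc), an angle of θ arcsec spans θ·d AU: s = 17.5 × 22.472 = 393.26 AU.

393 AU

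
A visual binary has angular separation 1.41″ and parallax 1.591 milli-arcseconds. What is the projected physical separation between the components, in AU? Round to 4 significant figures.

886.2 AU

d = 1/p = 1/0.001591″ = 628.54 pc.
At distance d (pc), an angle of θ arcsec spans θ·d AU: s = 1.41 × 628.54 = 886.24 AU.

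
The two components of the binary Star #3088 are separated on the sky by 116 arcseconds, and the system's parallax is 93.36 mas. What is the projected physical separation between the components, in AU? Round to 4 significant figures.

d = 1/p = 1/0.09336″ = 10.711 pc.
At distance d (pc), an angle of θ arcsec spans θ·d AU: s = 116 × 10.711 = 1242.5 AU.

1243 AU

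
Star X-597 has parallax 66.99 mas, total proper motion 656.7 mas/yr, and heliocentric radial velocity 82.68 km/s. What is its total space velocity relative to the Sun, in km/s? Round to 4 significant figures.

94.84 km/s

d = 1/p = 1/0.06699″ = 14.928 pc.
μ = 656.7 mas/yr = 0.6567 ″/yr.
v_t = 4.740 μ d = 4.740 × 0.6567 × 14.928 = 46.467 km/s.
v = √(v_r² + v_t²) = √(82.68² + 46.467²) = √8995.16 = 94.843 km/s.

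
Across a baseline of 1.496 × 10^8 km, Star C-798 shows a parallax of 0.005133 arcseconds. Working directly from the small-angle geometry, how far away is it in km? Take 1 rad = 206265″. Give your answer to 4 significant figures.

θ = 0.005133″ = 0.005133/206265 = 2.4885 × 10^-8 rad.
d = B/θ = (1.496 × 10^8) / (2.4885 × 10^-8) = 6.0117 × 10^15 km.

6.012 × 10^15 km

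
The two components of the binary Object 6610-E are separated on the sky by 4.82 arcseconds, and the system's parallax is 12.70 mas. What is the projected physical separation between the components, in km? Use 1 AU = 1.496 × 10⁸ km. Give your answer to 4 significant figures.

d = 1/p = 1/0.01270″ = 78.74 pc.
At distance d (pc), an angle of θ arcsec spans θ·d AU: s = 4.82 × 78.74 = 379.53 AU.
= 379.53 × 1.496 × 10⁸ km = 5.6778 × 10^10 km.

5.678 × 10^10 km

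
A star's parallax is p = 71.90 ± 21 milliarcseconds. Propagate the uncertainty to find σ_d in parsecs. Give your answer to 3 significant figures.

d = 1/p, so σ_d = σ_p / p².
σ_d = 0.0210 / (0.07190)² = 0.0210 / 0.0051696 = 4.0622 pc.

4.06 pc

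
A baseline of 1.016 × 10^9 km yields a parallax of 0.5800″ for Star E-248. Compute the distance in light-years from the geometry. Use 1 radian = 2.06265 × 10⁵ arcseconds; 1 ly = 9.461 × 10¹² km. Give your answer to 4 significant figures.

θ = 0.5800″ = 0.5800/206265 = 2.8119 × 10^-6 rad.
d = B/θ = (1.016 × 10^9) / (2.8119 × 10^-6) = 3.6132 × 10^14 km = (3.6132 × 10^14) / (9.461 × 10^12) ly = 38.19 ly.

38.19 ly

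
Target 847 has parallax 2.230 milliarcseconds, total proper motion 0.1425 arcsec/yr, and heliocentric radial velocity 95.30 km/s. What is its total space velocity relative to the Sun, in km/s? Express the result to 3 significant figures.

d = 1/p = 1/0.002230″ = 448.43 pc.
v_t = 4.740 μ d = 4.740 × 0.1425 × 448.43 = 302.89 km/s.
v = √(v_r² + v_t²) = √(95.30² + 302.89²) = √100824 = 317.53 km/s.

318 km/s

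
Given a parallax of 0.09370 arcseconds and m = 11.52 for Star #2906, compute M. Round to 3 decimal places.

M = 11.379

d = 1/p = 1/0.09370″ = 10.672 pc.
m − M = 5 log₁₀(10.672) − 5 = 5.1412 − 5 = 0.1412.
M = m − (m − M) = 11.52 − 0.1412 = 11.379.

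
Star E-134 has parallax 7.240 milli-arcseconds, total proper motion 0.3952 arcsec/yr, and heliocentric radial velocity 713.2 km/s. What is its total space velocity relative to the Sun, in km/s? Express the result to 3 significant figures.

d = 1/p = 1/0.007240″ = 138.12 pc.
v_t = 4.740 μ d = 4.740 × 0.3952 × 138.12 = 258.73 km/s.
v = √(v_r² + v_t²) = √(713.2² + 258.73²) = √575595 = 758.68 km/s.

759 km/s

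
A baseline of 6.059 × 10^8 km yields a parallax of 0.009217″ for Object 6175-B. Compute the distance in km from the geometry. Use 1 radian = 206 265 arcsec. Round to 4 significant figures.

1.356 × 10^16 km

θ = 0.009217″ = 0.009217/206265 = 4.4685 × 10^-8 rad.
d = B/θ = (6.059 × 10^8) / (4.4685 × 10^-8) = 1.3559 × 10^16 km.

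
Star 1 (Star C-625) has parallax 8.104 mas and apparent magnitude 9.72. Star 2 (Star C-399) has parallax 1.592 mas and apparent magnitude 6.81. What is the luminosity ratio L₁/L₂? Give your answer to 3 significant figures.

L₁/L₂ = 0.00265

d₁ = 1/p₁ = 1/0.008104″ = 123.4 pc; d₂ = 1/p₂ = 1/0.001592″ = 628.14 pc.
M₁ = m₁ − 5 log₁₀ d₁ + 5 = 9.72 − 10.4566 + 5 = 4.2634.
M₂ = 6.81 − 13.9903 + 5 = -2.1803.
L₁/L₂ = 10^(0.4(M₂ − M₁)) = 10^(0.4 × (-6.4437)) = 10^(-2.57748) = 0.0026456.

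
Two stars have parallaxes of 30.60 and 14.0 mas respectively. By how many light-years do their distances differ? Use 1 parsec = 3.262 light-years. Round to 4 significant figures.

126.4 ly

d_A = 1/0.03060″ = 32.68 pc; d_B = 1/0.01400″ = 71.429 pc.
|d_B − d_A| = |71.429 − 32.68| = 38.749 pc = 38.749 × 3.262 ly = 126.4 ly.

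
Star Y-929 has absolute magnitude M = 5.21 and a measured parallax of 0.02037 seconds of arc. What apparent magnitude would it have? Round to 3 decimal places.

m = 8.665

d = 1/p = 1/0.02037″ = 49.092 pc.
m − M = 5 log₁₀ d − 5 = 5 log₁₀(49.092) − 5 = 8.4551 − 5 = 3.4551.
m = M + (m − M) = 5.21 + 3.4551 = 8.665.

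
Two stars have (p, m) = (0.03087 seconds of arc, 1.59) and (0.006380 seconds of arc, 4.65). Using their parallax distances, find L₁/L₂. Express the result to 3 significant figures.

L₁/L₂ = 0.715

d₁ = 1/p₁ = 1/0.03087″ = 32.394 pc; d₂ = 1/p₂ = 1/0.006380″ = 156.74 pc.
M₁ = m₁ − 5 log₁₀ d₁ + 5 = 1.59 − 7.5523 + 5 = -0.9623.
M₂ = 4.65 − 10.9759 + 5 = -1.3259.
L₁/L₂ = 10^(0.4(M₂ − M₁)) = 10^(0.4 × (-0.3636)) = 10^(-0.14544) = 0.71542.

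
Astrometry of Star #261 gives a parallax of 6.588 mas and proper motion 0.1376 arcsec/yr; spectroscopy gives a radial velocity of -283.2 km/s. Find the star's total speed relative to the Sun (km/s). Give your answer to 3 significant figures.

300 km/s

d = 1/p = 1/0.006588″ = 151.79 pc.
v_t = 4.740 μ d = 4.740 × 0.1376 × 151.79 = 99.001 km/s.
v = √(v_r² + v_t²) = √((-283.2)² + 99.001²) = √90003.4 = 300.01 km/s.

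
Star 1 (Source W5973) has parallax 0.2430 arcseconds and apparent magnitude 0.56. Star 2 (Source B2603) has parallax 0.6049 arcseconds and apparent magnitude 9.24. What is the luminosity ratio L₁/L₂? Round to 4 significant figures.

d₁ = 1/p₁ = 1/0.2430″ = 4.1152 pc; d₂ = 1/p₂ = 1/0.6049″ = 1.6532 pc.
M₁ = m₁ − 5 log₁₀ d₁ + 5 = 0.56 − 3.0720 + 5 = 2.4880.
M₂ = 9.24 − 1.0916 + 5 = 13.1484.
L₁/L₂ = 10^(0.4(M₂ − M₁)) = 10^(0.4 × 10.6604) = 10^4.26416 = 18372.

L₁/L₂ = 18370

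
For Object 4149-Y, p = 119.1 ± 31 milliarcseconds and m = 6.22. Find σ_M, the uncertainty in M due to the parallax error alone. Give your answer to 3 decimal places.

M = m − 5 log₁₀ d + 5 = m + 5 log₁₀ p + 5, so ∂M/∂p = 5/(p ln 10).
σ_M = (5/ln 10) · (σ_p/p) = 2.1715 × 31/119.1 = 2.1715 × 0.26029 = 0.56522.

σ_M = 0.565 mag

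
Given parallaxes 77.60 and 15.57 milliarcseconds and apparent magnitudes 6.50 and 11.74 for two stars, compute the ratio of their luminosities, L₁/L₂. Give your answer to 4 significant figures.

d₁ = 1/p₁ = 1/0.07760″ = 12.887 pc; d₂ = 1/p₂ = 1/0.01557″ = 64.226 pc.
M₁ = m₁ − 5 log₁₀ d₁ + 5 = 6.50 − 5.5508 + 5 = 5.9492.
M₂ = 11.74 − 9.0386 + 5 = 7.7014.
L₁/L₂ = 10^(0.4(M₂ − M₁)) = 10^(0.4 × 1.7522) = 10^0.70088 = 5.022.

L₁/L₂ = 5.022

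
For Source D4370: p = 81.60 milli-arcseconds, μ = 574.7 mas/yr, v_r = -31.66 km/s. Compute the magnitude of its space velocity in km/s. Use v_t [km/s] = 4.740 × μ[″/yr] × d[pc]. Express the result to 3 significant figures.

46.0 km/s

d = 1/p = 1/0.08160″ = 12.255 pc.
μ = 574.7 mas/yr = 0.5747 ″/yr.
v_t = 4.740 μ d = 4.740 × 0.5747 × 12.255 = 33.384 km/s.
v = √(v_r² + v_t²) = √((-31.66)² + 33.384²) = √2116.85 = 46.009 km/s.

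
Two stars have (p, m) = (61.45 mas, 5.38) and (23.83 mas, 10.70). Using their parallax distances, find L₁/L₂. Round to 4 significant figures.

d₁ = 1/p₁ = 1/0.06145″ = 16.273 pc; d₂ = 1/p₂ = 1/0.02383″ = 41.964 pc.
M₁ = m₁ − 5 log₁₀ d₁ + 5 = 5.38 − 6.0573 + 5 = 4.3227.
M₂ = 10.70 − 8.1144 + 5 = 7.5856.
L₁/L₂ = 10^(0.4(M₂ − M₁)) = 10^(0.4 × 3.2629) = 10^1.30516 = 20.191.

L₁/L₂ = 20.19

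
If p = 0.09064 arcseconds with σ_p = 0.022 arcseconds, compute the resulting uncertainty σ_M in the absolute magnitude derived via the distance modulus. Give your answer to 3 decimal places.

M = m − 5 log₁₀ d + 5 = m + 5 log₁₀ p + 5, so ∂M/∂p = 5/(p ln 10).
σ_M = (5/ln 10) · (σ_p/p) = 2.1715 × 0.022/0.09064 = 2.1715 × 0.24272 = 0.52707.

σ_M = 0.527 mag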